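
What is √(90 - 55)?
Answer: √35 ≈ 5.9161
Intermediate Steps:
√(90 - 55) = √35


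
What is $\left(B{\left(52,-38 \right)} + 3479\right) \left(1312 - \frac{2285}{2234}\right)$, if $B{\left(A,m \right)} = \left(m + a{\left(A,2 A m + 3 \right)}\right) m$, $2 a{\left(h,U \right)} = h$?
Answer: $\frac{11524525005}{2234} \approx 5.1587 \cdot 10^{6}$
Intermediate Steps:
$a{\left(h,U \right)} = \frac{h}{2}$
$B{\left(A,m \right)} = m \left(m + \frac{A}{2}\right)$ ($B{\left(A,m \right)} = \left(m + \frac{A}{2}\right) m = m \left(m + \frac{A}{2}\right)$)
$\left(B{\left(52,-38 \right)} + 3479\right) \left(1312 - \frac{2285}{2234}\right) = \left(\frac{1}{2} \left(-38\right) \left(52 + 2 \left(-38\right)\right) + 3479\right) \left(1312 - \frac{2285}{2234}\right) = \left(\frac{1}{2} \left(-38\right) \left(52 - 76\right) + 3479\right) \left(1312 - \frac{2285}{2234}\right) = \left(\frac{1}{2} \left(-38\right) \left(-24\right) + 3479\right) \left(1312 - \frac{2285}{2234}\right) = \left(456 + 3479\right) \frac{2928723}{2234} = 3935 \cdot \frac{2928723}{2234} = \frac{11524525005}{2234}$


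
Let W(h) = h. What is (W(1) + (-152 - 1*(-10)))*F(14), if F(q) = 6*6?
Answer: -5076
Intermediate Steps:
F(q) = 36
(W(1) + (-152 - 1*(-10)))*F(14) = (1 + (-152 - 1*(-10)))*36 = (1 + (-152 + 10))*36 = (1 - 142)*36 = -141*36 = -5076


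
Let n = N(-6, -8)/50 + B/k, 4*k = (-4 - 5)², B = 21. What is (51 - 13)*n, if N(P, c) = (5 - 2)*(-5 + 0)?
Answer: 3781/135 ≈ 28.007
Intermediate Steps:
N(P, c) = -15 (N(P, c) = 3*(-5) = -15)
k = 81/4 (k = (-4 - 5)²/4 = (¼)*(-9)² = (¼)*81 = 81/4 ≈ 20.250)
n = 199/270 (n = -15/50 + 21/(81/4) = -15*1/50 + 21*(4/81) = -3/10 + 28/27 = 199/270 ≈ 0.73704)
(51 - 13)*n = (51 - 13)*(199/270) = 38*(199/270) = 3781/135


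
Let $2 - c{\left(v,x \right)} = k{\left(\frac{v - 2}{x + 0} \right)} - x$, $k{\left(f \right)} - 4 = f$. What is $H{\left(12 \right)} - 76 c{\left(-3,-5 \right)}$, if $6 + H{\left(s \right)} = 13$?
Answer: $615$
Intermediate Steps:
$k{\left(f \right)} = 4 + f$
$H{\left(s \right)} = 7$ ($H{\left(s \right)} = -6 + 13 = 7$)
$c{\left(v,x \right)} = -2 + x - \frac{-2 + v}{x}$ ($c{\left(v,x \right)} = 2 - \left(\left(4 + \frac{v - 2}{x + 0}\right) - x\right) = 2 - \left(\left(4 + \frac{-2 + v}{x}\right) - x\right) = 2 - \left(4 - x + \frac{-2 + v}{x}\right) = -2 + x - \frac{-2 + v}{x}$)
$H{\left(12 \right)} - 76 c{\left(-3,-5 \right)} = 7 - 76 \frac{2 - -3 - 5 \left(-2 - 5\right)}{-5} = 7 - 76 \left(- \frac{2 + 3 - -35}{5}\right) = 7 - 76 \left(- \frac{2 + 3 + 35}{5}\right) = 7 - 76 \left(\left(- \frac{1}{5}\right) 40\right) = 7 - -608 = 7 + 608 = 615$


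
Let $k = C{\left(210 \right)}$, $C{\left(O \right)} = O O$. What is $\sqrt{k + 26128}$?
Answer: $2 \sqrt{17557} \approx 265.01$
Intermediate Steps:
$C{\left(O \right)} = O^{2}$
$k = 44100$ ($k = 210^{2} = 44100$)
$\sqrt{k + 26128} = \sqrt{44100 + 26128} = \sqrt{70228} = 2 \sqrt{17557}$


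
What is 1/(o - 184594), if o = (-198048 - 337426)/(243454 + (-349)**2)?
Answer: -365255/67424416944 ≈ -5.4172e-6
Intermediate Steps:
o = -535474/365255 (o = -535474/(243454 + 121801) = -535474/365255 ≈ -1.4660)
1/(o - 184594) = 1/(-535474/365255 - 184594) = 1/(-67424416944/365255) = -365255/67424416944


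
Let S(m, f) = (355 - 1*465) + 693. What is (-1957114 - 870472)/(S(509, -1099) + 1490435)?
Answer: -1413793/745509 ≈ -1.8964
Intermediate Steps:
S(m, f) = 583 (S(m, f) = (355 - 465) + 693 = -110 + 693 = 583)
(-1957114 - 870472)/(S(509, -1099) + 1490435) = (-1957114 - 870472)/(583 + 1490435) = -2827586/1491018 = -2827586*1/1491018 = -1413793/745509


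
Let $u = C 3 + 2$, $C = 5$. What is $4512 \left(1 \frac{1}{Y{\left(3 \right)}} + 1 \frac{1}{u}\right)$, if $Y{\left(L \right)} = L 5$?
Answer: $\frac{48128}{85} \approx 566.21$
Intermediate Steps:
$Y{\left(L \right)} = 5 L$
$u = 17$ ($u = 5 \cdot 3 + 2 = 15 + 2 = 17$)
$4512 \left(1 \frac{1}{Y{\left(3 \right)}} + 1 \frac{1}{u}\right) = 4512 \left(1 \frac{1}{5 \cdot 3} + 1 \cdot \frac{1}{17}\right) = 4512 \left(1 \cdot \frac{1}{15} + 1 \cdot \frac{1}{17}\right) = 4512 \left(1 \cdot \frac{1}{15} + \frac{1}{17}\right) = 4512 \left(\frac{1}{15} + \frac{1}{17}\right) = 4512 \cdot \frac{32}{255} = \frac{48128}{85}$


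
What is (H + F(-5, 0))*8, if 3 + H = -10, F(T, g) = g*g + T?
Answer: -144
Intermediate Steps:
F(T, g) = T + g² (F(T, g) = g² + T = T + g²)
H = -13 (H = -3 - 10 = -13)
(H + F(-5, 0))*8 = (-13 + (-5 + 0²))*8 = (-13 + (-5 + 0))*8 = (-13 - 5)*8 = -18*8 = -144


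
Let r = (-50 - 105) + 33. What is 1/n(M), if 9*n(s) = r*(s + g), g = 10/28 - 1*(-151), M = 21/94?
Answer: -2961/6084140 ≈ -0.00048668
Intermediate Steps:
r = -122 (r = -155 + 33 = -122)
M = 21/94 (M = 21*(1/94) = 21/94 ≈ 0.22340)
g = 2119/14 (g = 10*(1/28) + 151 = 5/14 + 151 = 2119/14 ≈ 151.36)
n(s) = -129259/63 - 122*s/9 (n(s) = (-122*(s + 2119/14))/9 = (-122*(2119/14 + s))/9 = (-129259/7 - 122*s)/9 = -129259/63 - 122*s/9)
1/n(M) = 1/(-129259/63 - 122/9*21/94) = 1/(-129259/63 - 427/141) = 1/(-6084140/2961) = -2961/6084140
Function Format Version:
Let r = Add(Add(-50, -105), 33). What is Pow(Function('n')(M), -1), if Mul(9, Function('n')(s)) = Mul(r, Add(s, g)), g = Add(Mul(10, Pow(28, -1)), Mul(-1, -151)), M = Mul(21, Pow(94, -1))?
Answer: Rational(-2961, 6084140) ≈ -0.00048668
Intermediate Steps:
r = -122 (r = Add(-155, 33) = -122)
M = Rational(21, 94) (M = Mul(21, Rational(1, 94)) = Rational(21, 94) ≈ 0.22340)
g = Rational(2119, 14) (g = Add(Mul(10, Rational(1, 28)), 151) = Add(Rational(5, 14), 151) = Rational(2119, 14) ≈ 151.36)
Function('n')(s) = Add(Rational(-129259, 63), Mul(Rational(-122, 9), s)) (Function('n')(s) = Mul(Rational(1, 9), Mul(-122, Add(s, Rational(2119, 14)))) = Mul(Rational(1, 9), Mul(-122, Add(Rational(2119, 14), s))) = Mul(Rational(1, 9), Add(Rational(-129259, 7), Mul(-122, s))) = Add(Rational(-129259, 63), Mul(Rational(-122, 9), s)))
Pow(Function('n')(M), -1) = Pow(Add(Rational(-129259, 63), Mul(Rational(-122, 9), Rational(21, 94))), -1) = Pow(Add(Rational(-129259, 63), Rational(-427, 141)), -1) = Pow(Rational(-6084140, 2961), -1) = Rational(-2961, 6084140)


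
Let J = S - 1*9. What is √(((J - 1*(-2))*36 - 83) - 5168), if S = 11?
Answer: I*√5107 ≈ 71.463*I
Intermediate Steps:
J = 2 (J = 11 - 1*9 = 11 - 9 = 2)
√(((J - 1*(-2))*36 - 83) - 5168) = √(((2 - 1*(-2))*36 - 83) - 5168) = √(((2 + 2)*36 - 83) - 5168) = √((4*36 - 83) - 5168) = √((144 - 83) - 5168) = √(61 - 5168) = √(-5107) = I*√5107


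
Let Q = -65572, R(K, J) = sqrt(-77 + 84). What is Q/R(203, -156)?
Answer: -65572*sqrt(7)/7 ≈ -24784.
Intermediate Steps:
R(K, J) = sqrt(7)
Q/R(203, -156) = -65572*sqrt(7)/7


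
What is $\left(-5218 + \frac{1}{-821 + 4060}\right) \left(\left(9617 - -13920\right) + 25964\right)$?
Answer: $- \frac{836621400601}{3239} \approx -2.583 \cdot 10^{8}$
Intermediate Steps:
$\left(-5218 + \frac{1}{-821 + 4060}\right) \left(\left(9617 - -13920\right) + 25964\right) = \left(-5218 + \frac{1}{3239}\right) \left(\left(9617 + 13920\right) + 25964\right) = \left(-5218 + \frac{1}{3239}\right) \left(23537 + 25964\right) = \left(- \frac{16901101}{3239}\right) 49501 = - \frac{836621400601}{3239}$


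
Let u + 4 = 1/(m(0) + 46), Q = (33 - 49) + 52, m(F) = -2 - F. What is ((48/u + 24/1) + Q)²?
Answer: 70358544/30625 ≈ 2297.4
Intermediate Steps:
Q = 36 (Q = -16 + 52 = 36)
u = -175/44 (u = -4 + 1/((-2 - 1*0) + 46) = -4 + 1/((-2 + 0) + 46) = -4 + 1/(-2 + 46) = -4 + 1/44 = -175/44 ≈ -3.9773)
((48/u + 24/1) + Q)² = ((48/(-175/44) + 24/1) + 36)² = ((48*(-44/175) + 24*1) + 36)² = ((-2112/175 + 24) + 36)² = (2088/175 + 36)² = (8388/175)² = 70358544/30625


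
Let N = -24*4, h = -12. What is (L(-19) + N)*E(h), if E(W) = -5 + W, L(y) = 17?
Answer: 1343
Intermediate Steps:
N = -96
(L(-19) + N)*E(h) = (17 - 96)*(-5 - 12) = -79*(-17) = 1343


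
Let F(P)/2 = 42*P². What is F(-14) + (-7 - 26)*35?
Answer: 15309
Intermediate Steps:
F(P) = 84*P² (F(P) = 2*(42*P²) = 84*P²)
F(-14) + (-7 - 26)*35 = 84*(-14)² + (-7 - 26)*35 = 84*196 - 33*35 = 16464 - 1155 = 15309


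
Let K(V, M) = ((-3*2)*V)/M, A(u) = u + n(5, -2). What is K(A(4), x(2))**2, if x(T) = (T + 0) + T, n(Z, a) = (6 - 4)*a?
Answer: 0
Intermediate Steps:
n(Z, a) = 2*a
x(T) = 2*T (x(T) = T + T = 2*T)
A(u) = -4 + u (A(u) = u + 2*(-2) = u - 4 = -4 + u)
K(V, M) = -6*V/M (K(V, M) = (-6*V)/M = -6*V/M)
K(A(4), x(2))**2 = (-6*(-4 + 4)/(2*2))**2 = (-6*0/4)**2 = (-6*0*1/4)**2 = 0**2 = 0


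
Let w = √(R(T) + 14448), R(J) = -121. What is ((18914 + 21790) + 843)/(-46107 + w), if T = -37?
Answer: -1915607529/2125841122 - 41547*√14327/2125841122 ≈ -0.90345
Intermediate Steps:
w = √14327 (w = √(-121 + 14448) = √14327 ≈ 119.70)
((18914 + 21790) + 843)/(-46107 + w) = ((18914 + 21790) + 843)/(-46107 + √14327) = (40704 + 843)/(-46107 + √14327) = 41547/(-46107 + √14327)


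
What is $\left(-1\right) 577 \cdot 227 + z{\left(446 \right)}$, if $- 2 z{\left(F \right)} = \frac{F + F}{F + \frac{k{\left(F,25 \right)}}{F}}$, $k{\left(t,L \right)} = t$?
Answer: $- \frac{58548059}{447} \approx -1.3098 \cdot 10^{5}$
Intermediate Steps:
$z{\left(F \right)} = - \frac{F}{1 + F}$ ($z{\left(F \right)} = - \frac{\left(F + F\right) \frac{1}{F + \frac{F}{F}}}{2} = - \frac{2 F \frac{1}{F + 1}}{2} = - \frac{2 F \frac{1}{1 + F}}{2} = - \frac{F}{1 + F}$)
$\left(-1\right) 577 \cdot 227 + z{\left(446 \right)} = \left(-1\right) 577 \cdot 227 - \frac{446}{1 + 446} = \left(-577\right) 227 - \frac{446}{447} = -130979 - 446 \cdot \frac{1}{447} = -130979 - \frac{446}{447} = - \frac{58548059}{447}$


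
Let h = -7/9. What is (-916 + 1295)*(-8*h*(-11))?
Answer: -233464/9 ≈ -25940.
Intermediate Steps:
h = -7/9 (h = -7*⅑ = -7/9 ≈ -0.77778)
(-916 + 1295)*(-8*h*(-11)) = (-916 + 1295)*(-8*(-7/9)*(-11)) = 379*((56/9)*(-11)) = 379*(-616/9) = -233464/9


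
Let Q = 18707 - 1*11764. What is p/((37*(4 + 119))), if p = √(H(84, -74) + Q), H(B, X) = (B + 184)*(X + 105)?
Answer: √15251/4551 ≈ 0.027136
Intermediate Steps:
Q = 6943 (Q = 18707 - 11764 = 6943)
H(B, X) = (105 + X)*(184 + B) (H(B, X) = (184 + B)*(105 + X) = (105 + X)*(184 + B))
p = √15251 (p = √((19320 + 105*84 + 184*(-74) + 84*(-74)) + 6943) = √((19320 + 8820 - 13616 - 6216) + 6943) = √(8308 + 6943) = √15251 ≈ 123.49)
p/((37*(4 + 119))) = √15251/((37*(4 + 119))) = √15251/((37*123)) = √15251/4551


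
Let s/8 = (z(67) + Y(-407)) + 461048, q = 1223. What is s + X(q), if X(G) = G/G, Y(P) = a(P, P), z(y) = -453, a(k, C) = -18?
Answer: 3684617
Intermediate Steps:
Y(P) = -18
X(G) = 1
s = 3684616 (s = 8*((-453 - 18) + 461048) = 8*(-471 + 461048) = 8*460577 = 3684616)
s + X(q) = 3684616 + 1 = 3684617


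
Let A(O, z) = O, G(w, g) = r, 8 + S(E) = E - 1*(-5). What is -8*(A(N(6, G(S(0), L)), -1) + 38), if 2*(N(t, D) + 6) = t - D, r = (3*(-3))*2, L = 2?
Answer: -352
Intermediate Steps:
S(E) = -3 + E (S(E) = -8 + (E - 1*(-5)) = -8 + (E + 5) = -8 + (5 + E) = -3 + E)
r = -18 (r = -9*2 = -18)
G(w, g) = -18
N(t, D) = -6 + t/2 - D/2 (N(t, D) = -6 + (t - D)/2 = -6 + (t/2 - D/2) = -6 + t/2 - D/2)
-8*(A(N(6, G(S(0), L)), -1) + 38) = -8*((-6 + (1/2)*6 - 1/2*(-18)) + 38) = -8*((-6 + 3 + 9) + 38) = -8*(6 + 38) = -8*44 = -352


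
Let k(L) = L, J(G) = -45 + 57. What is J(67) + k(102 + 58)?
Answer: 172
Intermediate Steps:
J(G) = 12
J(67) + k(102 + 58) = 12 + (102 + 58) = 12 + 160 = 172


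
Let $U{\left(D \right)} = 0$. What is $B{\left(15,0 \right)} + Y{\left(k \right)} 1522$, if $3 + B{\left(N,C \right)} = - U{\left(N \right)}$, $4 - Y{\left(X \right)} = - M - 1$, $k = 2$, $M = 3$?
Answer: $12173$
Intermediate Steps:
$Y{\left(X \right)} = 8$ ($Y{\left(X \right)} = 4 - \left(\left(-1\right) 3 - 1\right) = 4 - \left(-3 - 1\right) = 4 - -4 = 4 + 4 = 8$)
$B{\left(N,C \right)} = -3$ ($B{\left(N,C \right)} = -3 - 0 = -3 + 0 = -3$)
$B{\left(15,0 \right)} + Y{\left(k \right)} 1522 = -3 + 8 \cdot 1522 = -3 + 12176 = 12173$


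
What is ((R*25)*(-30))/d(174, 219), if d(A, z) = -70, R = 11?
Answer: 825/7 ≈ 117.86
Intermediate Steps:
((R*25)*(-30))/d(174, 219) = ((11*25)*(-30))/(-70) = (275*(-30))*(-1/70) = -8250*(-1/70) = 825/7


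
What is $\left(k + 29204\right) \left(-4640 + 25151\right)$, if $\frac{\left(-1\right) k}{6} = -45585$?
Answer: $6208966854$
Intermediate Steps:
$k = 273510$ ($k = \left(-6\right) \left(-45585\right) = 273510$)
$\left(k + 29204\right) \left(-4640 + 25151\right) = \left(273510 + 29204\right) \left(-4640 + 25151\right) = 302714 \cdot 20511 = 6208966854$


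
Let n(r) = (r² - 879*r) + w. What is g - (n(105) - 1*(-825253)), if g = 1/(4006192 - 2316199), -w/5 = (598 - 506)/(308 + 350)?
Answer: -413659885738432/556007697 ≈ -7.4398e+5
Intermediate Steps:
w = -230/329 (w = -5*(598 - 506)/(308 + 350) = -460/658 = -5*46/329 = -230/329 ≈ -0.69909)
n(r) = -230/329 + r² - 879*r (n(r) = (r² - 879*r) - 230/329 = -230/329 + r² - 879*r)
g = 1/1689993 ≈ 5.9172e-7
g - (n(105) - 1*(-825253)) = 1/1689993 - ((-230/329 + 105² - 879*105) - 1*(-825253)) = 1/1689993 - ((-230/329 + 11025 - 92295) + 825253) = 1/1689993 - (-26738060/329 + 825253) = 1/1689993 - 1*244770177/329 = 1/1689993 - 244770177/329 = -413659885738432/556007697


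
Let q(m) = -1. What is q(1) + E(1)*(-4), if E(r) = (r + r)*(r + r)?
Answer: -17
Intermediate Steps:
E(r) = 4*r**2 (E(r) = (2*r)*(2*r) = 4*r**2)
q(1) + E(1)*(-4) = -1 + (4*1**2)*(-4) = -1 + (4*1)*(-4) = -1 + 4*(-4) = -1 - 16 = -17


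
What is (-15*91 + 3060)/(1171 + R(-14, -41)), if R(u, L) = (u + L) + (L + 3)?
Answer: 1695/1078 ≈ 1.5724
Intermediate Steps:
R(u, L) = 3 + u + 2*L (R(u, L) = (L + u) + (3 + L) = 3 + u + 2*L)
(-15*91 + 3060)/(1171 + R(-14, -41)) = (-15*91 + 3060)/(1171 + (3 - 14 + 2*(-41))) = (-1365 + 3060)/(1171 + (3 - 14 - 82)) = 1695/(1171 - 93) = 1695/1078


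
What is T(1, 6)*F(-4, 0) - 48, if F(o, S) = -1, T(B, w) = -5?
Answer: -43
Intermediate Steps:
T(1, 6)*F(-4, 0) - 48 = -5*(-1) - 48 = 5 - 48 = -43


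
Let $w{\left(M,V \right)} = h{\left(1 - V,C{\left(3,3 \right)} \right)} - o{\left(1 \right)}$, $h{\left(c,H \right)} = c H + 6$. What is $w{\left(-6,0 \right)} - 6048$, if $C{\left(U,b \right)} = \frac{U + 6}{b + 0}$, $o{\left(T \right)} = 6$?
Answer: $-6045$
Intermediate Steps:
$C{\left(U,b \right)} = \frac{6 + U}{b}$
$h{\left(c,H \right)} = 6 + H c$ ($h{\left(c,H \right)} = H c + 6 = 6 + H c$)
$w{\left(M,V \right)} = 3 - 3 V$ ($w{\left(M,V \right)} = \left(6 + \frac{6 + 3}{3} \left(1 - V\right)\right) - 6 = \left(6 + \frac{1}{3} \cdot 9 \left(1 - V\right)\right) - 6 = \left(6 + 3 \left(1 - V\right)\right) - 6 = \left(6 - \left(-3 + 3 V\right)\right) - 6 = \left(9 - 3 V\right) - 6 = 3 - 3 V$)
$w{\left(-6,0 \right)} - 6048 = \left(3 - 0\right) - 6048 = \left(3 + 0\right) - 6048 = 3 - 6048 = -6045$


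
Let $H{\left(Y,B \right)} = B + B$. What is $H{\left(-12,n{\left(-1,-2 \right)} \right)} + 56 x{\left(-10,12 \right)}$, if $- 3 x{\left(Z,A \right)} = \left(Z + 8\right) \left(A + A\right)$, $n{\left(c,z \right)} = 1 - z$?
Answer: $902$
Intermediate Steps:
$x{\left(Z,A \right)} = - \frac{2 A \left(8 + Z\right)}{3}$ ($x{\left(Z,A \right)} = - \frac{\left(Z + 8\right) \left(A + A\right)}{3} = - \frac{\left(8 + Z\right) 2 A}{3} = - \frac{2 A \left(8 + Z\right)}{3}$)
$H{\left(Y,B \right)} = 2 B$
$H{\left(-12,n{\left(-1,-2 \right)} \right)} + 56 x{\left(-10,12 \right)} = 2 \left(1 - -2\right) + 56 \left(\left(- \frac{2}{3}\right) 12 \left(8 - 10\right)\right) = 2 \left(1 + 2\right) + 56 \left(\left(- \frac{2}{3}\right) 12 \left(-2\right)\right) = 2 \cdot 3 + 56 \cdot 16 = 6 + 896 = 902$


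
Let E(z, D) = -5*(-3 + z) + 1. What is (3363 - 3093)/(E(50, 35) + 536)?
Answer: 135/151 ≈ 0.89404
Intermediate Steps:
E(z, D) = 16 - 5*z (E(z, D) = (15 - 5*z) + 1 = 16 - 5*z)
(3363 - 3093)/(E(50, 35) + 536) = (3363 - 3093)/((16 - 5*50) + 536) = 270/((16 - 250) + 536) = 270/(-234 + 536) = 270/302 = 270*(1/302) = 135/151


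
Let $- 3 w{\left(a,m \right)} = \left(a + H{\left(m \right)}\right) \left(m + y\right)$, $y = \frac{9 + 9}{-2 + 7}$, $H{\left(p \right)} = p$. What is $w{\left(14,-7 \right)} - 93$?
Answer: $- \frac{1276}{15} \approx -85.067$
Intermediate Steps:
$y = \frac{18}{5} \approx 3.6$
$w{\left(a,m \right)} = - \frac{\left(\frac{18}{5} + m\right) \left(a + m\right)}{3}$ ($w{\left(a,m \right)} = - \frac{\left(a + m\right) \left(m + \frac{18}{5}\right)}{3} = - \frac{\left(a + m\right) \left(\frac{18}{5} + m\right)}{3} = - \frac{\left(\frac{18}{5} + m\right) \left(a + m\right)}{3}$)
$w{\left(14,-7 \right)} - 93 = \left(\left(- \frac{6}{5}\right) 14 - - \frac{42}{5} - \frac{\left(-7\right)^{2}}{3} - \frac{14}{3} \left(-7\right)\right) - 93 = \left(- \frac{84}{5} + \frac{42}{5} - \frac{49}{3} + \frac{98}{3}\right) - 93 = \frac{119}{15} - 93 = - \frac{1276}{15}$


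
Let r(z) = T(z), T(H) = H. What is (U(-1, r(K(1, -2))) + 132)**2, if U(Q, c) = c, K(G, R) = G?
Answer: 17689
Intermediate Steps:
r(z) = z
(U(-1, r(K(1, -2))) + 132)**2 = (1 + 132)**2 = 133**2 = 17689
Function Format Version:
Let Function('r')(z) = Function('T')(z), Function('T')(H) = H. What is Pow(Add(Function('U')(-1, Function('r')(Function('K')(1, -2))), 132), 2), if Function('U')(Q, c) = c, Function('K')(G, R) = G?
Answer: 17689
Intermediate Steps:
Function('r')(z) = z
Pow(Add(Function('U')(-1, Function('r')(Function('K')(1, -2))), 132), 2) = Pow(Add(1, 132), 2) = Pow(133, 2) = 17689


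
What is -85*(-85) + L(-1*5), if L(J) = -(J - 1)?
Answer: 7231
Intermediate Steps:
L(J) = 1 - J (L(J) = -(-1 + J) = 1 - J)
-85*(-85) + L(-1*5) = -85*(-85) + (1 - (-1)*5) = 7225 + (1 - 1*(-5)) = 7225 + (1 + 5) = 7225 + 6 = 7231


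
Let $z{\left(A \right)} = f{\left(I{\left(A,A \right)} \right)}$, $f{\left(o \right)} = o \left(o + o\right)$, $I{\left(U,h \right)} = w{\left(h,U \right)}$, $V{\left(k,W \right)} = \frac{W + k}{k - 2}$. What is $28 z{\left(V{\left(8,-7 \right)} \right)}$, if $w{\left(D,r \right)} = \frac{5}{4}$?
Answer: $\frac{175}{2} \approx 87.5$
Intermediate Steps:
$V{\left(k,W \right)} = \frac{W + k}{-2 + k}$
$w{\left(D,r \right)} = \frac{5}{4}$ ($w{\left(D,r \right)} = 5 \cdot \frac{1}{4} = \frac{5}{4}$)
$I{\left(U,h \right)} = \frac{5}{4}$
$f{\left(o \right)} = 2 o^{2}$ ($f{\left(o \right)} = o 2 o = 2 o^{2}$)
$z{\left(A \right)} = \frac{25}{8}$ ($z{\left(A \right)} = 2 \left(\frac{5}{4}\right)^{2} = 2 \cdot \frac{25}{16} = \frac{25}{8}$)
$28 z{\left(V{\left(8,-7 \right)} \right)} = 28 \cdot \frac{25}{8} = \frac{175}{2}$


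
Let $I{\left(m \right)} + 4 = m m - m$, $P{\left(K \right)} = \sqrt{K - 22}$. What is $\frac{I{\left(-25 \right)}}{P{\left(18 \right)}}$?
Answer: $- 323 i \approx - 323.0 i$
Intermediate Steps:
$P{\left(K \right)} = \sqrt{-22 + K}$
$I{\left(m \right)} = -4 + m^{2} - m$ ($I{\left(m \right)} = -4 - \left(m - m m\right) = -4 + \left(m^{2} - m\right) = -4 + m^{2} - m$)
$\frac{I{\left(-25 \right)}}{P{\left(18 \right)}} = \frac{-4 + \left(-25\right)^{2} - -25}{\sqrt{-22 + 18}} = \frac{-4 + 625 + 25}{\sqrt{-4}} = \frac{646}{2 i} = 646 \left(- \frac{i}{2}\right) = - 323 i$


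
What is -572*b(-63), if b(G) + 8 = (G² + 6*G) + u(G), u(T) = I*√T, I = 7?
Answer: -2049476 - 12012*I*√7 ≈ -2.0495e+6 - 31781.0*I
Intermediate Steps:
u(T) = 7*√T
b(G) = -8 + G² + 6*G + 7*√G (b(G) = -8 + ((G² + 6*G) + 7*√G) = -8 + (G² + 6*G + 7*√G) = -8 + G² + 6*G + 7*√G)
-572*b(-63) = -572*(-8 + (-63)² + 6*(-63) + 7*√(-63)) = -572*(-8 + 3969 - 378 + 7*(3*I*√7)) = -572*(-8 + 3969 - 378 + 21*I*√7) = -572*(3583 + 21*I*√7) = -2049476 - 12012*I*√7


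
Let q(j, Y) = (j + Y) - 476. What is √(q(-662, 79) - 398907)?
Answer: I*√399966 ≈ 632.43*I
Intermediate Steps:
q(j, Y) = -476 + Y + j (q(j, Y) = (Y + j) - 476 = -476 + Y + j)
√(q(-662, 79) - 398907) = √((-476 + 79 - 662) - 398907) = √(-1059 - 398907) = √(-399966) = I*√399966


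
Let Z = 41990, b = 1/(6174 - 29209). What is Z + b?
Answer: 967239649/23035 ≈ 41990.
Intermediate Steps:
b = -1/23035 (b = 1/(-23035) = -1/23035 ≈ -4.3412e-5)
Z + b = 41990 - 1/23035 = 967239649/23035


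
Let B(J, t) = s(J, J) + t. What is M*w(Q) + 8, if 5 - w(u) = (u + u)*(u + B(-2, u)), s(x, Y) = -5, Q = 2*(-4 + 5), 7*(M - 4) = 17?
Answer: 461/7 ≈ 65.857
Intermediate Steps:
M = 45/7 (M = 4 + (⅐)*17 = 4 + 17/7 = 45/7 ≈ 6.4286)
Q = 2 (Q = 2*1 = 2)
B(J, t) = -5 + t
w(u) = 5 - 2*u*(-5 + 2*u) (w(u) = 5 - (u + u)*(u + (-5 + u)) = 5 - 2*u*(-5 + 2*u))
M*w(Q) + 8 = 45*(5 - 4*2² + 10*2)/7 + 8 = 45*(5 - 4*4 + 20)/7 + 8 = 45*(5 - 16 + 20)/7 + 8 = (45/7)*9 + 8 = 405/7 + 8 = 461/7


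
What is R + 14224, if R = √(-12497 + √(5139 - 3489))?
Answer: 14224 + √(-12497 + 5*√66) ≈ 14224.0 + 111.61*I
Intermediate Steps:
R = √(-12497 + 5*√66) (R = √(-12497 + √1650) = √(-12497 + 5*√66) ≈ 111.61*I)
R + 14224 = √(-12497 + 5*√66) + 14224 = 14224 + √(-12497 + 5*√66)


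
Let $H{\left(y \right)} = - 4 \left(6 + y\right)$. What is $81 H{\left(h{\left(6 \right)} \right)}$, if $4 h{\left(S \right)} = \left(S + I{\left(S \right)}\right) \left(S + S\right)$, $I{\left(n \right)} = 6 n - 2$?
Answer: $-40824$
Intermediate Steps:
$I{\left(n \right)} = -2 + 6 n$
$h{\left(S \right)} = \frac{S \left(-2 + 7 S\right)}{2}$ ($h{\left(S \right)} = \frac{\left(S + \left(-2 + 6 S\right)\right) \left(S + S\right)}{4} = \frac{\left(-2 + 7 S\right) 2 S}{4} = \frac{2 S \left(-2 + 7 S\right)}{4} = \frac{S \left(-2 + 7 S\right)}{2}$)
$H{\left(y \right)} = -24 - 4 y$
$81 H{\left(h{\left(6 \right)} \right)} = 81 \left(-24 - 4 \cdot \frac{1}{2} \cdot 6 \left(-2 + 7 \cdot 6\right)\right) = 81 \left(-24 - 4 \cdot \frac{1}{2} \cdot 6 \left(-2 + 42\right)\right) = 81 \left(-24 - 4 \cdot \frac{1}{2} \cdot 6 \cdot 40\right) = 81 \left(-24 - 480\right) = 81 \left(-504\right) = -40824$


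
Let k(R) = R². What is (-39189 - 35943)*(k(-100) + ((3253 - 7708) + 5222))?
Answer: -808946244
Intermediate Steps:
(-39189 - 35943)*(k(-100) + ((3253 - 7708) + 5222)) = (-39189 - 35943)*((-100)² + ((3253 - 7708) + 5222)) = -75132*(10000 + (-4455 + 5222)) = -75132*(10000 + 767) = -75132*10767 = -808946244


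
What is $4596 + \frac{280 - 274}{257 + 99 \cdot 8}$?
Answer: $\frac{4821210}{1049} \approx 4596.0$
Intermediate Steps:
$4596 + \frac{280 - 274}{257 + 99 \cdot 8} = 4596 + \frac{6}{257 + 792} = 4596 + \frac{6}{1049} = \frac{4821210}{1049}$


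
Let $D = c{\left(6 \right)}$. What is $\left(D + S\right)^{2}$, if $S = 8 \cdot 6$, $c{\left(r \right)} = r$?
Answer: $2916$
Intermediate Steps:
$D = 6$
$S = 48$
$\left(D + S\right)^{2} = \left(6 + 48\right)^{2} = 54^{2} = 2916$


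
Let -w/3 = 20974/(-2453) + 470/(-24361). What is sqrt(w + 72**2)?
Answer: 2*sqrt(4650919122290616813)/59757533 ≈ 72.178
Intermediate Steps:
w = 1536301572/59757533 (w = -3*(20974/(-2453) + 470/(-24361)) = -3*(20974*(-1/2453) + 470*(-1/24361)) = -3*(-20974/2453 - 470/24361) = -3*(-512100524/59757533) = 1536301572/59757533 ≈ 25.709)
sqrt(w + 72**2) = sqrt(1536301572/59757533 + 72**2) = sqrt(1536301572/59757533 + 5184) = sqrt(311319352644/59757533) = 2*sqrt(4650919122290616813)/59757533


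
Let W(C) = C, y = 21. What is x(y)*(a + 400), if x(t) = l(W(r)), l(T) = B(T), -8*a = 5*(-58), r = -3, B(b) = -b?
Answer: 5235/4 ≈ 1308.8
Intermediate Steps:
a = 145/4 (a = -5*(-58)/8 = -1/8*(-290) = 145/4 ≈ 36.250)
l(T) = -T
x(t) = 3 (x(t) = -1*(-3) = 3)
x(y)*(a + 400) = 3*(145/4 + 400) = 3*(1745/4) = 5235/4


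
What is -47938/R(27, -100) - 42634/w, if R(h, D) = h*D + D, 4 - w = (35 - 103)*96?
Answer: 24219477/2286200 ≈ 10.594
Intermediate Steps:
w = 6532 (w = 4 - (35 - 103)*96 = 4 - (-68)*96 = 4 - 1*(-6528) = 4 + 6528 = 6532)
R(h, D) = D + D*h (R(h, D) = D*h + D = D + D*h)
-47938/R(27, -100) - 42634/w = -47938*(-1/(100*(1 + 27))) - 42634/6532 = -47938/((-100*28)) - 42634*1/6532 = -47938/(-2800) - 21317/3266 = -47938*(-1/2800) - 21317/3266 = 23969/1400 - 21317/3266 = 24219477/2286200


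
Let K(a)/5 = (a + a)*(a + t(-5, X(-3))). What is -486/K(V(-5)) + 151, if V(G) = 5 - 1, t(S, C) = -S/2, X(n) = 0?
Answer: 19387/130 ≈ 149.13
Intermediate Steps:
t(S, C) = -S/2
V(G) = 4
K(a) = 10*a*(5/2 + a) (K(a) = 5*((a + a)*(a - ½*(-5))) = 5*((2*a)*(a + 5/2)) = 5*((2*a)*(5/2 + a)) = 5*(2*a*(5/2 + a)) = 10*a*(5/2 + a))
-486/K(V(-5)) + 151 = -486*1/(20*(5 + 2*4)) + 151 = -486*1/(20*(5 + 8)) + 151 = -486/(5*4*13) + 151 = -486/260 + 151 = -486*1/260 + 151 = -243/130 + 151 = 19387/130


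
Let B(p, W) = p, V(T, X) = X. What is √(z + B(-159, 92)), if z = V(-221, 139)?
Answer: 2*I*√5 ≈ 4.4721*I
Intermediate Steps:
z = 139
√(z + B(-159, 92)) = √(139 - 159) = √(-20) = 2*I*√5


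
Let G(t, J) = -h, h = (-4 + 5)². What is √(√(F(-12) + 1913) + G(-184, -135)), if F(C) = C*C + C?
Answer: √(-1 + √2045) ≈ 6.6499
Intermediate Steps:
F(C) = C + C² (F(C) = C² + C = C + C²)
h = 1 (h = 1² = 1)
G(t, J) = -1 (G(t, J) = -1*1 = -1)
√(√(F(-12) + 1913) + G(-184, -135)) = √(√(-12*(1 - 12) + 1913) - 1) = √(√(-12*(-11) + 1913) - 1) = √(√(132 + 1913) - 1) = √(√2045 - 1) = √(-1 + √2045)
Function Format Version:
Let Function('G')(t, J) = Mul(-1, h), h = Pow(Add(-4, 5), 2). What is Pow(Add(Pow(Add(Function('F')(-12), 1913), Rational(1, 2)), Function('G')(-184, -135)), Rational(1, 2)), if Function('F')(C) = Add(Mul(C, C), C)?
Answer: Pow(Add(-1, Pow(2045, Rational(1, 2))), Rational(1, 2)) ≈ 6.6499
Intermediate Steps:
Function('F')(C) = Add(C, Pow(C, 2)) (Function('F')(C) = Add(Pow(C, 2), C) = Add(C, Pow(C, 2)))
h = 1 (h = Pow(1, 2) = 1)
Function('G')(t, J) = -1 (Function('G')(t, J) = Mul(-1, 1) = -1)
Pow(Add(Pow(Add(Function('F')(-12), 1913), Rational(1, 2)), Function('G')(-184, -135)), Rational(1, 2)) = Pow(Add(Pow(Add(Mul(-12, Add(1, -12)), 1913), Rational(1, 2)), -1), Rational(1, 2)) = Pow(Add(Pow(Add(Mul(-12, -11), 1913), Rational(1, 2)), -1), Rational(1, 2)) = Pow(Add(Pow(Add(132, 1913), Rational(1, 2)), -1), Rational(1, 2)) = Pow(Add(Pow(2045, Rational(1, 2)), -1), Rational(1, 2)) = Pow(Add(-1, Pow(2045, Rational(1, 2))), Rational(1, 2))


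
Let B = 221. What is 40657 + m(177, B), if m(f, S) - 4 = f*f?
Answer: 71990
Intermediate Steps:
m(f, S) = 4 + f**2 (m(f, S) = 4 + f*f = 4 + f**2)
40657 + m(177, B) = 40657 + (4 + 177**2) = 40657 + (4 + 31329) = 40657 + 31333 = 71990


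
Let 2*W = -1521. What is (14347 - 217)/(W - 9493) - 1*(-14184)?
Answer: 290843028/20507 ≈ 14183.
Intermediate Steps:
W = -1521/2 (W = (1/2)*(-1521) = -1521/2 ≈ -760.50)
(14347 - 217)/(W - 9493) - 1*(-14184) = (14347 - 217)/(-1521/2 - 9493) - 1*(-14184) = 14130/(-20507/2) + 14184 = 14130*(-2/20507) + 14184 = -28260/20507 + 14184 = 290843028/20507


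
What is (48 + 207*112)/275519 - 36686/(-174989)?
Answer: 14173034482/48212794291 ≈ 0.29397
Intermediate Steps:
(48 + 207*112)/275519 - 36686/(-174989) = (48 + 23184)*(1/275519) - 36686*(-1/174989) = 23232*(1/275519) + 36686/174989 = 23232/275519 + 36686/174989 = 14173034482/48212794291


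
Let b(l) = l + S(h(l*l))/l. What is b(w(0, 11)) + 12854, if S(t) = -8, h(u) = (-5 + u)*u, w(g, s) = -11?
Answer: 141281/11 ≈ 12844.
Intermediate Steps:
h(u) = u*(-5 + u)
b(l) = l - 8/l
b(w(0, 11)) + 12854 = (-11 - 8/(-11)) + 12854 = (-11 - 8*(-1/11)) + 12854 = (-11 + 8/11) + 12854 = -113/11 + 12854 = 141281/11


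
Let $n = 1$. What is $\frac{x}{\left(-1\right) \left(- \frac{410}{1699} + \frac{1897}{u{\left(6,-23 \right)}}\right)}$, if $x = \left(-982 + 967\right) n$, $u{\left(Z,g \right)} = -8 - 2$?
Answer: $- \frac{84950}{1075701} \approx -0.078972$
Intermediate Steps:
$u{\left(Z,g \right)} = -10$
$x = -15$ ($x = \left(-982 + 967\right) 1 = \left(-15\right) 1 = -15$)
$\frac{x}{\left(-1\right) \left(- \frac{410}{1699} + \frac{1897}{u{\left(6,-23 \right)}}\right)} = - \frac{15}{\left(-1\right) \left(- \frac{410}{1699} + \frac{1897}{-10}\right)} = - \frac{15}{\left(-1\right) \left(\left(-410\right) \frac{1}{1699} + 1897 \left(- \frac{1}{10}\right)\right)} = - \frac{15}{\left(-1\right) \left(- \frac{410}{1699} - \frac{1897}{10}\right)} = - \frac{15}{\left(-1\right) \left(- \frac{3227103}{16990}\right)} = - \frac{15}{\frac{3227103}{16990}} = \left(-15\right) \frac{16990}{3227103} = - \frac{84950}{1075701}$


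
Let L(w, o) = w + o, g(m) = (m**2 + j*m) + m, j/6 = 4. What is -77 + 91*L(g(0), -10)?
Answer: -987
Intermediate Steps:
j = 24 (j = 6*4 = 24)
g(m) = m**2 + 25*m (g(m) = (m**2 + 24*m) + m = m**2 + 25*m)
L(w, o) = o + w
-77 + 91*L(g(0), -10) = -77 + 91*(-10 + 0*(25 + 0)) = -77 + 91*(-10 + 0*25) = -77 + 91*(-10 + 0) = -77 + 91*(-10) = -77 - 910 = -987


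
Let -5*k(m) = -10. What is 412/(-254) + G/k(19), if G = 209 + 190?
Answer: 50261/254 ≈ 197.88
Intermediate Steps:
G = 399
k(m) = 2 (k(m) = -⅕*(-10) = 2)
412/(-254) + G/k(19) = 412/(-254) + 399/2 = 412*(-1/254) + 399*(½) = -206/127 + 399/2 = 50261/254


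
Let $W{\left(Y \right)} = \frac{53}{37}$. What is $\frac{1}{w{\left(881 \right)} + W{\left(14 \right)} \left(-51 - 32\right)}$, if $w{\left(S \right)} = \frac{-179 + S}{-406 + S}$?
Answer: $- \frac{17575}{2063551} \approx -0.0085169$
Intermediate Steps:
$W{\left(Y \right)} = \frac{53}{37}$ ($W{\left(Y \right)} = 53 \cdot \frac{1}{37} = \frac{53}{37}$)
$w{\left(S \right)} = \frac{-179 + S}{-406 + S}$
$\frac{1}{w{\left(881 \right)} + W{\left(14 \right)} \left(-51 - 32\right)} = \frac{1}{\frac{-179 + 881}{-406 + 881} + \frac{53 \left(-51 - 32\right)}{37}} = \frac{1}{\frac{1}{475} \cdot 702 + \frac{53 \left(-51 - 32\right)}{37}} = \frac{1}{\frac{1}{475} \cdot 702 + \frac{53}{37} \left(-83\right)} = \frac{1}{\frac{702}{475} - \frac{4399}{37}} = \frac{1}{- \frac{2063551}{17575}} = - \frac{17575}{2063551}$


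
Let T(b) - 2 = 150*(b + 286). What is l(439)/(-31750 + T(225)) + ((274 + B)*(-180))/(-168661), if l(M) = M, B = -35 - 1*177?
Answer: 575148499/7573216222 ≈ 0.075945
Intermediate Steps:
B = -212 (B = -35 - 177 = -212)
T(b) = 42902 + 150*b (T(b) = 2 + 150*(b + 286) = 2 + 150*(286 + b) = 2 + (42900 + 150*b) = 42902 + 150*b)
l(439)/(-31750 + T(225)) + ((274 + B)*(-180))/(-168661) = 439/(-31750 + (42902 + 150*225)) + ((274 - 212)*(-180))/(-168661) = 439/(-31750 + (42902 + 33750)) + (62*(-180))*(-1/168661) = 439/(-31750 + 76652) - 11160*(-1/168661) = 439/44902 + 11160/168661 = 575148499/7573216222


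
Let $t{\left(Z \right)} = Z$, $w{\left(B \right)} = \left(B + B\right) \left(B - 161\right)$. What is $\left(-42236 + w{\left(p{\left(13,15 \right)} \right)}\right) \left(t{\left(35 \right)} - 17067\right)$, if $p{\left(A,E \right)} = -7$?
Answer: $679304288$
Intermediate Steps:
$w{\left(B \right)} = 2 B \left(-161 + B\right)$
$\left(-42236 + w{\left(p{\left(13,15 \right)} \right)}\right) \left(t{\left(35 \right)} - 17067\right) = \left(-42236 + 2 \left(-7\right) \left(-161 - 7\right)\right) \left(35 - 17067\right) = \left(-42236 + 2 \left(-7\right) \left(-168\right)\right) \left(-17032\right) = \left(-42236 + 2352\right) \left(-17032\right) = \left(-39884\right) \left(-17032\right) = 679304288$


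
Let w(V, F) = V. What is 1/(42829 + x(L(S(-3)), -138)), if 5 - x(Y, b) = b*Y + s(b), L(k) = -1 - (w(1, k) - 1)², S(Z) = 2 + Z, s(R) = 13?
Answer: 1/42683 ≈ 2.3429e-5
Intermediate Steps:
L(k) = -1 (L(k) = -1 - (1 - 1)² = -1 - 1*0² = -1 - 1*0 = -1 + 0 = -1)
x(Y, b) = -8 - Y*b (x(Y, b) = 5 - (b*Y + 13) = 5 - (Y*b + 13) = 5 - (13 + Y*b) = 5 + (-13 - Y*b) = -8 - Y*b)
1/(42829 + x(L(S(-3)), -138)) = 1/(42829 + (-8 - 1*(-1)*(-138))) = 1/(42829 + (-8 - 138)) = 1/(42829 - 146) = 1/42683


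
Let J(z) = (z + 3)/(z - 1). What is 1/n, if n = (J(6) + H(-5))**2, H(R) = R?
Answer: 25/256 ≈ 0.097656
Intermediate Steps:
J(z) = (3 + z)/(-1 + z)
n = 256/25 (n = ((3 + 6)/(-1 + 6) - 5)**2 = (9/5 - 5)**2 = (-16/5)**2 = 256/25 ≈ 10.240)
1/n = 1/(256/25) = 25/256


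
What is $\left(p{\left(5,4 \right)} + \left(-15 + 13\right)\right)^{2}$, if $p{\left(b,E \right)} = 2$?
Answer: $0$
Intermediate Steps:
$\left(p{\left(5,4 \right)} + \left(-15 + 13\right)\right)^{2} = \left(2 + \left(-15 + 13\right)\right)^{2} = \left(2 - 2\right)^{2} = 0^{2} = 0$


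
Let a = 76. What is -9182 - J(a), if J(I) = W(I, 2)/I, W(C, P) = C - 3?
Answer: -697905/76 ≈ -9183.0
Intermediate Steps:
W(C, P) = -3 + C
J(I) = (-3 + I)/I
-9182 - J(a) = -9182 - (-3 + 76)/76 = -9182 - 73/76 = -697905/76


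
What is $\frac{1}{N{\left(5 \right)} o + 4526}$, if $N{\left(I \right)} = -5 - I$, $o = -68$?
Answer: $\frac{1}{5206} \approx 0.00019209$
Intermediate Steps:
$\frac{1}{N{\left(5 \right)} o + 4526} = \frac{1}{\left(-5 - 5\right) \left(-68\right) + 4526} = \frac{1}{\left(-10\right) \left(-68\right) + 4526} = \frac{1}{680 + 4526} = \frac{1}{5206}$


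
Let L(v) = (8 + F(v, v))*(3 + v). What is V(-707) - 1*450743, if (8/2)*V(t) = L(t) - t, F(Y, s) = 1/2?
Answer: -1808249/4 ≈ -4.5206e+5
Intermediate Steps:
F(Y, s) = ½
L(v) = 51/2 + 17*v/2 (L(v) = (8 + ½)*(3 + v) = 17*(3 + v)/2 = 51/2 + 17*v/2)
V(t) = 51/8 + 15*t/8 (V(t) = ((51/2 + 17*t/2) - t)/4 = (51/2 + 15*t/2)/4 = 51/8 + 15*t/8)
V(-707) - 1*450743 = (51/8 + (15/8)*(-707)) - 1*450743 = (51/8 - 10605/8) - 450743 = -5277/4 - 450743 = -1808249/4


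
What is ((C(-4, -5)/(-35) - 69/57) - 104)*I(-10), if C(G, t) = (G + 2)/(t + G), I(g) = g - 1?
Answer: 6926953/5985 ≈ 1157.4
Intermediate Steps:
I(g) = -1 + g
C(G, t) = (2 + G)/(G + t)
((C(-4, -5)/(-35) - 69/57) - 104)*I(-10) = ((((2 - 4)/(-4 - 5))/(-35) - 69/57) - 104)*(-1 - 10) = (((-2/(-9))*(-1/35) - 69*1/57) - 104)*(-11) = ((-1/9*(-2)*(-1/35) - 23/19) - 104)*(-11) = (((2/9)*(-1/35) - 23/19) - 104)*(-11) = ((-2/315 - 23/19) - 104)*(-11) = (-7283/5985 - 104)*(-11) = -629723/5985*(-11) = 6926953/5985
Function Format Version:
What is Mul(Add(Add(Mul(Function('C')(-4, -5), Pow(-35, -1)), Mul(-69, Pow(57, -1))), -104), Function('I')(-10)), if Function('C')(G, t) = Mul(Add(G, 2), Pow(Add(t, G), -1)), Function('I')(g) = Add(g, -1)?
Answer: Rational(6926953, 5985) ≈ 1157.4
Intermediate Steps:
Function('I')(g) = Add(-1, g)
Function('C')(G, t) = Mul(Pow(Add(G, t), -1), Add(2, G)) (Function('C')(G, t) = Mul(Add(2, G), Pow(Add(G, t), -1)) = Mul(Pow(Add(G, t), -1), Add(2, G)))
Mul(Add(Add(Mul(Function('C')(-4, -5), Pow(-35, -1)), Mul(-69, Pow(57, -1))), -104), Function('I')(-10)) = Mul(Add(Add(Mul(Mul(Pow(Add(-4, -5), -1), Add(2, -4)), Pow(-35, -1)), Mul(-69, Pow(57, -1))), -104), Add(-1, -10)) = Mul(Add(Add(Mul(Mul(Pow(-9, -1), -2), Rational(-1, 35)), Mul(-69, Rational(1, 57))), -104), -11) = Mul(Add(Add(Mul(Mul(Rational(-1, 9), -2), Rational(-1, 35)), Rational(-23, 19)), -104), -11) = Mul(Add(Add(Mul(Rational(2, 9), Rational(-1, 35)), Rational(-23, 19)), -104), -11) = Mul(Add(Add(Rational(-2, 315), Rational(-23, 19)), -104), -11) = Mul(Add(Rational(-7283, 5985), -104), -11) = Mul(Rational(-629723, 5985), -11) = Rational(6926953, 5985)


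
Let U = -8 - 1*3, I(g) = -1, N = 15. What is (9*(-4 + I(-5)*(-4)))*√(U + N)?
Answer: 0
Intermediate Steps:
U = -11 (U = -8 - 3 = -11)
(9*(-4 + I(-5)*(-4)))*√(U + N) = (9*(-4 - 1*(-4)))*√(-11 + 15) = (9*(-4 + 4))*√4 = (9*0)*2 = 0*2 = 0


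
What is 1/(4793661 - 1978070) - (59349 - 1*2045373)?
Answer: 5591831300185/2815591 ≈ 1.9860e+6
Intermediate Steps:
1/(4793661 - 1978070) - (59349 - 1*2045373) = 1/2815591 - (59349 - 2045373) = 1/2815591 - 1*(-1986024) = 1/2815591 + 1986024 = 5591831300185/2815591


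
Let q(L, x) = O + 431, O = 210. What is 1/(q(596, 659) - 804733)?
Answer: -1/804092 ≈ -1.2436e-6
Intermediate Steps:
q(L, x) = 641 (q(L, x) = 210 + 431 = 641)
1/(q(596, 659) - 804733) = 1/(641 - 804733) = 1/(-804092) = -1/804092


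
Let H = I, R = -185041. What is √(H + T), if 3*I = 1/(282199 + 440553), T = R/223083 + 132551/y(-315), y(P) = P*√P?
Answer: √(-8423117140158635706225 + 40696283217273485206848*I*√35)/100771052760 ≈ 3.3834 + 3.5038*I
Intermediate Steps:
y(P) = P^(3/2)
T = -185041/223083 + 132551*I*√35/33075 (T = -185041/223083 + 132551/((-315)^(3/2)) = -185041*1/223083 + 132551/((-945*I*√35)) = -185041/223083 + 132551*(I*√35/33075) = -185041/223083 + 132551*I*√35/33075 ≈ -0.82947 + 23.709*I)
I = 1/2168256 (I = 1/(3*(282199 + 440553)) = (⅓)/722752 = (⅓)*(1/722752) = 1/2168256 ≈ 4.6120e-7)
H = 1/2168256 ≈ 4.6120e-7
√(H + T) = √(1/2168256 + (-185041/223083 + 132551*I*√35/33075)) = √(-133738678471/161233684416 + 132551*I*√35/33075)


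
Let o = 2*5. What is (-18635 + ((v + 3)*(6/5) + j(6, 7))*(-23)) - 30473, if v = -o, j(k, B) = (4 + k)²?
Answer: -256074/5 ≈ -51215.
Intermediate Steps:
o = 10
v = -10 (v = -1*10 = -10)
(-18635 + ((v + 3)*(6/5) + j(6, 7))*(-23)) - 30473 = (-18635 + ((-10 + 3)*(6/5) + (4 + 6)²)*(-23)) - 30473 = (-18635 + (-42/5 + 10²)*(-23)) - 30473 = (-18635 + (-7*6/5 + 100)*(-23)) - 30473 = (-18635 + (-42/5 + 100)*(-23)) - 30473 = (-18635 + (458/5)*(-23)) - 30473 = (-18635 - 10534/5) - 30473 = -103709/5 - 30473 = -256074/5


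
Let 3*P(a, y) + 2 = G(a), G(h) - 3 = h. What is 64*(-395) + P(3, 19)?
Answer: -75836/3 ≈ -25279.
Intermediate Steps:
G(h) = 3 + h
P(a, y) = ⅓ + a/3 (P(a, y) = -⅔ + (3 + a)/3 = -⅔ + (1 + a/3) = ⅓ + a/3)
64*(-395) + P(3, 19) = 64*(-395) + (⅓ + (⅓)*3) = -25280 + (⅓ + 1) = -25280 + 4/3 = -75836/3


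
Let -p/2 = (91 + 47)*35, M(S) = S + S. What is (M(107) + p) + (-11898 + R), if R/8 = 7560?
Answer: 39136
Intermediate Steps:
R = 60480 (R = 8*7560 = 60480)
M(S) = 2*S
p = -9660 (p = -2*(91 + 47)*35 = -276*35 = -2*4830 = -9660)
(M(107) + p) + (-11898 + R) = (2*107 - 9660) + (-11898 + 60480) = (214 - 9660) + 48582 = -9446 + 48582 = 39136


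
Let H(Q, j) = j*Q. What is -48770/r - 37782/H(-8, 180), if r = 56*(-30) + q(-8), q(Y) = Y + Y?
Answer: 58293/1060 ≈ 54.993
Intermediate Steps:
H(Q, j) = Q*j
q(Y) = 2*Y
r = -1696 (r = 56*(-30) + 2*(-8) = -1680 - 16 = -1696)
-48770/r - 37782/H(-8, 180) = -48770/(-1696) - 37782/((-8*180)) = -48770*(-1/1696) - 37782/(-1440) = 24385/848 - 37782*(-1/1440) = 24385/848 + 2099/80 = 58293/1060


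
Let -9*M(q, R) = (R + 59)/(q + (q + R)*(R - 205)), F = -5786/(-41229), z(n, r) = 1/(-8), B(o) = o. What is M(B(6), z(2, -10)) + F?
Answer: 51255134/351559683 ≈ 0.14579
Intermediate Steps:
z(n, r) = -1/8
F = 5786/41229 (F = -5786*(-1/41229) = 5786/41229 ≈ 0.14034)
M(q, R) = -(59 + R)/(9*(q + (-205 + R)*(R + q))) (M(q, R) = -(R + 59)/(9*(q + (q + R)*(R - 205))) = -(59 + R)/(9*(q + (R + q)*(-205 + R))) = -(59 + R)/(9*(q + (-205 + R)*(R + q))))
M(B(6), z(2, -10)) + F = (-59 - 1*(-1/8))/(9*((-1/8)**2 - 205*(-1/8) - 204*6 - 1/8*6)) + 5786/41229 = (-59 + 1/8)/(9*(1/64 + 205/8 - 1224 - 3/4)) + 5786/41229 = (1/9)*(-471/8)/(-76743/64) + 5786/41229 = (1/9)*(-64/76743)*(-471/8) + 5786/41229 = 1256/230229 + 5786/41229 = 51255134/351559683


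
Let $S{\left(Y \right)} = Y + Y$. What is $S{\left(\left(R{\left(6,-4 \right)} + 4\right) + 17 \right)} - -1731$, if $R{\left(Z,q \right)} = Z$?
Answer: $1785$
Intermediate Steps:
$S{\left(Y \right)} = 2 Y$
$S{\left(\left(R{\left(6,-4 \right)} + 4\right) + 17 \right)} - -1731 = 2 \left(\left(6 + 4\right) + 17\right) - -1731 = 2 \left(10 + 17\right) + 1731 = 2 \cdot 27 + 1731 = 54 + 1731 = 1785$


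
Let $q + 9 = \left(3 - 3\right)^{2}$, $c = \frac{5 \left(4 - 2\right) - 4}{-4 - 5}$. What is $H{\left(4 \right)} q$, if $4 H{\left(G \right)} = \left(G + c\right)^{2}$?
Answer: $-25$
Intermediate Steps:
$c = - \frac{2}{3}$ ($c = \frac{5 \cdot 2 - 4}{-9} = \left(10 - 4\right) \left(- \frac{1}{9}\right) = 6 \left(- \frac{1}{9}\right) = - \frac{2}{3} \approx -0.66667$)
$H{\left(G \right)} = \frac{\left(- \frac{2}{3} + G\right)^{2}}{4}$ ($H{\left(G \right)} = \frac{\left(G - \frac{2}{3}\right)^{2}}{4} = \frac{\left(- \frac{2}{3} + G\right)^{2}}{4}$)
$q = -9$ ($q = -9 + \left(3 - 3\right)^{2} = -9 + 0^{2} = -9 + 0 = -9$)
$H{\left(4 \right)} q = \frac{\left(-2 + 3 \cdot 4\right)^{2}}{36} \left(-9\right) = \frac{\left(-2 + 12\right)^{2}}{36} \left(-9\right) = \frac{10^{2}}{36} \left(-9\right) = \frac{1}{36} \cdot 100 \left(-9\right) = \frac{25}{9} \left(-9\right) = -25$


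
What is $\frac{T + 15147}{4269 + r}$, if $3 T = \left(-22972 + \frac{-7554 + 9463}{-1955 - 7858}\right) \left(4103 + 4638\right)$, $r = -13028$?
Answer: $\frac{1970004020912}{257856201} \approx 7639.9$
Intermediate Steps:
$T = - \frac{1970449933445}{29439}$ ($T = \frac{\left(-22972 + \frac{-7554 + 9463}{-1955 - 7858}\right) \left(4103 + 4638\right)}{3} = \frac{\left(-22972 + \frac{1909}{-9813}\right) 8741}{3} = \frac{\left(-22972 + 1909 \left(- \frac{1}{9813}\right)\right) 8741}{3} = \frac{\left(-22972 - \frac{1909}{9813}\right) 8741}{3} = \frac{\left(- \frac{225426145}{9813}\right) 8741}{3} = \frac{1}{3} \left(- \frac{1970449933445}{9813}\right) = - \frac{1970449933445}{29439} \approx -6.6933 \cdot 10^{7}$)
$\frac{T + 15147}{4269 + r} = \frac{- \frac{1970449933445}{29439} + 15147}{4269 - 13028} = - \frac{1970004020912}{29439 \left(-8759\right)} = \left(- \frac{1970004020912}{29439}\right) \left(- \frac{1}{8759}\right) = \frac{1970004020912}{257856201}$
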